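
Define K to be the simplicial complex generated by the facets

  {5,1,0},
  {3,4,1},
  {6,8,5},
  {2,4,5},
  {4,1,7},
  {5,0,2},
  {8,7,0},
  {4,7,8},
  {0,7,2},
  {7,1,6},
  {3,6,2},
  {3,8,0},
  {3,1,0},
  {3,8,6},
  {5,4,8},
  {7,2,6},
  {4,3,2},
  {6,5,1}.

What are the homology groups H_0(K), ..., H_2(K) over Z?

Order the vertices as 0 < 1 < 2 < 3 < 4 < 5 < 6 < 7 < 8. Listing each simplex with vertices in this order, K has dimension 2 with simplices:

  0-simplices (9): [0], [1], [2], [3], [4], [5], [6], [7], [8]
  1-simplices (27): (27 of them)
  2-simplices (18): [0,1,3], [0,1,5], [0,2,5], [0,2,7], [0,3,8], [0,7,8], [1,3,4], [1,4,7], [1,5,6], [1,6,7], [2,3,4], [2,3,6], [2,4,5], [2,6,7], [3,6,8], [4,5,8], [4,7,8], [5,6,8]

giving chain groups C_0 ≅ Z^9, C_1 ≅ Z^27, C_2 ≅ Z^18.

∂_1: C_1 → C_0 sends each edge [p,q] (with p < q) to q − p. For instance
  ∂[5,6] = [6] − [5].
The resulting 9×27 matrix has rank 8, and its Smith normal form has invariant factors (1,1,1,1,1,1,1,1).

The boundary map ∂_2: C_2 → C_1 sends each 2-simplex [p,q,r] to [q,r] − [p,r] + [p,q]. For instance
  ∂[1,3,4] = [3,4] − [1,4] + [1,3],
  ∂[0,1,5] = [1,5] − [0,5] + [0,1].
As a 27×18 matrix over Z this has rank 17, with invariant factors (1,1,1,1,1,1,1,1,1,1,1,1,1,1,1,1,1).

Computing H_k = (kernel of ∂_k) / (image of ∂_{k+1}):

  H_0: rank C_0 − rank ∂_1 = 9 − 8 = 1, and the invariant factors of ∂_1 are all 1, so H_0 ≅ Z.
  H_1: rank ker ∂_1 − rank ∂_2 = (27 − 8) − 17 = 2, and the invariant factors of ∂_2 are all 1, so H_1 ≅ Z^2.
  H_2: rank ker ∂_2 − rank ∂_3 = (18 − 17) − 0 = 1, and there is no ∂_3, so H_2 ≅ Z.

As a check, the Euler characteristic is 9 − 27 + 18 = 0, which agrees with 1 − 2 + 1 = 0.

H_0 ≅ Z,  H_1 ≅ Z^2,  H_2 ≅ Z.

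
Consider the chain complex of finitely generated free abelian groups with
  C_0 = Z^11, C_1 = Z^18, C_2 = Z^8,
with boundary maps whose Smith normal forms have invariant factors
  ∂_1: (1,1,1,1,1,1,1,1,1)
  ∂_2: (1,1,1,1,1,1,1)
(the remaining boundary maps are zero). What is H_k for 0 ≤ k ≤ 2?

H_0: b_0 = 11 − 0 − 9 = 2; torsion from ∂_1 factors > 1: none. So H_0 = Z^2.
H_1: b_1 = 18 − 9 − 7 = 2; torsion from ∂_2 factors > 1: none. So H_1 = Z^2.
H_2: b_2 = 8 − 7 − 0 = 1; torsion from ∂_3 factors > 1: none. So H_2 = Z.

H_0 = Z^2,  H_1 = Z^2,  H_2 = Z.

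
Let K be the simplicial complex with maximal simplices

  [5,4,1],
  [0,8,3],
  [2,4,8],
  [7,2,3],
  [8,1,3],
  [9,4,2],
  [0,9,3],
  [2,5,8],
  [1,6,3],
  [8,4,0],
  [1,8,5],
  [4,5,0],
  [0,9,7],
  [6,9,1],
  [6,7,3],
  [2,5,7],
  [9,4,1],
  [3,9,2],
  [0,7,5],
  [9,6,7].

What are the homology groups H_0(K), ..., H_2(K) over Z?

K has 10 vertices, 30 edges, 20 triangles.
rank ∂_0 = 0, rank ∂_1 = 9 ⇒ b_0 = 10 − 0 − 9 = 1; all invariant factors of ∂_1 are 1 so no torsion. So H_0 ≅ Z.
rank ∂_1 = 9, rank ∂_2 = 20 ⇒ b_1 = 30 − 9 − 20 = 1; ∂_2 has invariant factor(s) [2] giving torsion. So H_1 ≅ Z × Z/2.
rank ∂_2 = 20, rank ∂_3 = 0 ⇒ b_2 = 20 − 20 − 0 = 0. So H_2 ≅ 0.

H_0 ≅ Z,  H_1 ≅ Z × Z/2,  H_2 = 0.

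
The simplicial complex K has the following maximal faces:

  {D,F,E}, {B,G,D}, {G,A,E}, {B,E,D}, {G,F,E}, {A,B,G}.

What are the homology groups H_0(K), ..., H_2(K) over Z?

K has 6 vertices, 12 edges, 6 triangles.
rank ∂_0 = 0, rank ∂_1 = 5 ⇒ b_0 = 6 − 0 − 5 = 1; all invariant factors of ∂_1 are 1 so no torsion. So H_0 ≅ Z.
rank ∂_1 = 5, rank ∂_2 = 6 ⇒ b_1 = 12 − 5 − 6 = 1; all invariant factors of ∂_2 are 1 so no torsion. So H_1 ≅ Z.
rank ∂_2 = 6, rank ∂_3 = 0 ⇒ b_2 = 6 − 6 − 0 = 0. So H_2 ≅ 0.

H_0 = Z,  H_1 = Z,  H_2 = 0.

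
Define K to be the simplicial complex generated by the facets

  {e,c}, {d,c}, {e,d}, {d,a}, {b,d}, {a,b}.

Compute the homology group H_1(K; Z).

H_1 ≅ Z^2.

Take the total order a < b < c < d < e on the vertex set. Then K (dimension 1) consists of the simplices:

  0-simplices (5): a, b, c, d, e
  1-simplices (6): ab, ad, bd, cd, ce, de

Hence C_0 ≅ Z^5, C_1 ≅ Z^6.

Boundary ∂_1: C_1 → C_0 sends each edge [p,q] (with p < q) to q − p. For instance
  ∂ce = e − c.
This gives a 5×6 integer matrix of rank 4; reducing to Smith normal form yields diagonal entries (1,1,1,1).

From H_k ≅ ker(∂_k) / im(∂_{k+1}) we obtain:

  H_1: rank ker ∂_1 − rank ∂_2 = (6 − 4) − 0 = 2, and there is no ∂_2, so H_1 ≅ Z^2.

(K is a triangulation of a wedge of 2 circles.)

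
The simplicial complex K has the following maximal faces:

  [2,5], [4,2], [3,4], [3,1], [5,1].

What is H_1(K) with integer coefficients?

H_1 ≅ Z.

We work with the vertex ordering 1 < 2 < 3 < 4 < 5. The simplices of K, each written with vertices in increasing order, are:

  0-simplices (5): [1], [2], [3], [4], [5]
  1-simplices (5): [1,3], [1,5], [2,4], [2,5], [3,4]

Hence C_0 ≅ Z^5, C_1 ≅ Z^5.

∂_1: C_1 → C_0 sends each edge [p,q] (with p < q) to q − p.
The resulting 5×5 matrix has rank 4, and its Smith normal form has invariant factors (1,1,1,1).

Reading off H_k = ker ∂_k / im ∂_{k+1}:

  H_1: rank ker ∂_1 − rank ∂_2 = (5 − 4) − 0 = 1, and there is no ∂_2, so H_1 ≅ Z.

(K is a triangulation of the circle S^1.)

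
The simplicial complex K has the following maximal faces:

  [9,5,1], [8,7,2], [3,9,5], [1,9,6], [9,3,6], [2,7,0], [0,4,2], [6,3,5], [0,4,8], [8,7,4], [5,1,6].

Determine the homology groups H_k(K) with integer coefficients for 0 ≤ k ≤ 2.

Order the vertices as 0 < 1 < 2 < 3 < 4 < 5 < 6 < 7 < 8 < 9. Listing each simplex with vertices in this order, K has dimension 2 with simplices:

  0-simplices (10): [0], [1], [2], [3], [4], [5], [6], [7], [8], [9]
  1-simplices (19): [0,2], [0,4], [0,7], [0,8], [1,5], [1,6], [1,9], [2,4], [2,7], [2,8], [3,5], [3,6], [3,9], [4,7], [4,8], [5,6], [5,9], [6,9], [7,8]
  2-simplices (11): [0,2,4], [0,2,7], [0,4,8], [1,5,6], [1,5,9], [1,6,9], [2,7,8], [3,5,6], [3,5,9], [3,6,9], [4,7,8]

so the chain groups are C_0 ≅ Z^10, C_1 ≅ Z^19, C_2 ≅ Z^11.

∂_1: C_1 → C_0 maps an edge to its endpoints' difference, ∂[p,q] = q − p.
The 10×19 boundary matrix has rank 8 and Smith normal form diag(1,1,1,1,1,1,1,1).

Boundary ∂_2: C_2 → C_1 sends each 2-simplex [p,q,r] to [q,r] − [p,r] + [p,q]. For instance
  ∂[1,6,9] = [6,9] − [1,9] + [1,6],
  ∂[2,7,8] = [7,8] − [2,8] + [2,7].
As a 19×11 matrix over Z this has rank 10, with invariant factors (1,1,1,1,1,1,1,1,1,1).

Reading off H_k = ker ∂_k / im ∂_{k+1}:

  H_0: rank C_0 − rank ∂_1 = 10 − 8 = 2, and the invariant factors of ∂_1 are all 1, so H_0 ≅ Z^2.
  H_1: rank ker ∂_1 − rank ∂_2 = (19 − 8) − 10 = 1, and the invariant factors of ∂_2 are all 1, so H_1 ≅ Z.
  H_2: rank ker ∂_2 − rank ∂_3 = (11 − 10) − 0 = 1, and there is no ∂_3, so H_2 ≅ Z.

H_0 = Z^2,  H_1 = Z,  H_2 = Z.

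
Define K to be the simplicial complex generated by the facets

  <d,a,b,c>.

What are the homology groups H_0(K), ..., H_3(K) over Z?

H_0 = Z,  H_1 = 0,  H_2 = 0,  H_3 = 0.

Fix the vertex order a < b < c < d and write every simplex with vertices in increasing order. Then dim K = 3 and the simplices of K are:

  0-simplices (4): a, b, c, d
  1-simplices (6): ab, ac, ad, bc, bd, cd
  2-simplices (4): abc, abd, acd, bcd
  3-simplices (1): abcd

Hence C_0 ≅ Z^4, C_1 ≅ Z^6, C_2 ≅ Z^4, C_3 ≅ Z^1.

Boundary ∂_1: C_1 → C_0 is given by ∂[p,q] = [q] − [p].
The 4×6 boundary matrix has rank 3 and Smith normal form diag(1,1,1).

Boundary ∂_2: C_2 → C_1 sends each 2-simplex [p,q,r] to [q,r] − [p,r] + [p,q]. For instance
  ∂acd = cd − ad + ac,
  ∂abd = bd − ad + ab.
The 6×4 boundary matrix has rank 3 and Smith normal form diag(1,1,1).

The boundary map ∂_3: C_3 → C_2 sends each 3-simplex σ to the alternating sum Σ_i (−1)^i (σ with its i-th vertex removed). For instance
  ∂abcd = bcd − acd + abd − abc.
The resulting 4×1 matrix has rank 1, and its Smith normal form has invariant factors (1).

From H_k ≅ ker(∂_k) / im(∂_{k+1}) we obtain:

  H_0: rank C_0 − rank ∂_1 = 4 − 3 = 1, and the invariant factors of ∂_1 are all 1, so H_0 = Z.
  H_1: rank ker ∂_1 − rank ∂_2 = (6 − 3) − 3 = 0, and the invariant factors of ∂_2 are all 1, so H_1 = 0.
  H_2: rank ker ∂_2 − rank ∂_3 = (4 − 3) − 1 = 0, and the invariant factors of ∂_3 are all 1, so H_2 = 0.
  H_3: rank ker ∂_3 − rank ∂_4 = (1 − 1) − 0 = 0, and there is no ∂_4, so H_3 = 0.

As a check, the Euler characteristic is 4 − 6 + 4 − 1 = 1, which agrees with 1 − 0 + 0 − 0 = 1.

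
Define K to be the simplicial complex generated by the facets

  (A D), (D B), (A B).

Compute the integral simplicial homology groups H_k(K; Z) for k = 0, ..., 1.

H_0 ≅ Z,  H_1 ≅ Z.

Fix the vertex order A < B < D and write every simplex with vertices in increasing order. Then dim K = 1 and the simplices of K are:

  0-simplices (3): A, B, D
  1-simplices (3): AB, AD, BD

Hence C_0 ≅ Z^3, C_1 ≅ Z^3.

Boundary ∂_1: C_1 → C_0 is given by ∂[p,q] = [q] − [p].
This gives a 3×3 integer matrix of rank 2; reducing to Smith normal form yields diagonal entries (1,1).

Computing H_k = (kernel of ∂_k) / (image of ∂_{k+1}):

  H_0: rank C_0 − rank ∂_1 = 3 − 2 = 1, and the invariant factors of ∂_1 are all 1, so H_0 ≅ Z.
  H_1: rank ker ∂_1 − rank ∂_2 = (3 − 2) − 0 = 1, and there is no ∂_2, so H_1 ≅ Z.

As a check, the Euler characteristic is 3 − 3 = 0, which agrees with 1 − 1 = 0.
(K is a triangulation of the circle S^1.)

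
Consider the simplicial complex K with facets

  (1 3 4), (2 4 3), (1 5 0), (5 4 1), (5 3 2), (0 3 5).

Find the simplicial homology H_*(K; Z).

K has 6 vertices, 12 edges, 6 triangles.
rank ∂_0 = 0, rank ∂_1 = 5 ⇒ b_0 = 6 − 0 − 5 = 1; all invariant factors of ∂_1 are 1 so no torsion. So H_0 ≅ Z.
rank ∂_1 = 5, rank ∂_2 = 6 ⇒ b_1 = 12 − 5 − 6 = 1; all invariant factors of ∂_2 are 1 so no torsion. So H_1 ≅ Z.
rank ∂_2 = 6, rank ∂_3 = 0 ⇒ b_2 = 6 − 6 − 0 = 0. So H_2 ≅ 0.

H_0 = Z,  H_1 = Z,  H_2 = 0.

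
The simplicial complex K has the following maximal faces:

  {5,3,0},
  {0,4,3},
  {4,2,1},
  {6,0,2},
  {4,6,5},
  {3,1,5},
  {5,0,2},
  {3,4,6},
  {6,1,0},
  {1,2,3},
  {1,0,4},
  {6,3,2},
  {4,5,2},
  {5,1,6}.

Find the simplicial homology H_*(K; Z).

We work with the vertex ordering 0 < 1 < 2 < 3 < 4 < 5 < 6. The simplices of K, each written with vertices in increasing order, are:

  0-simplices (7): [0], [1], [2], [3], [4], [5], [6]
  1-simplices (21): [0,1], [0,2], [0,3], [0,4], [0,5], [0,6], [1,2], [1,3], [1,4], [1,5], [1,6], [2,3], [2,4], [2,5], [2,6], [3,4], [3,5], [3,6], [4,5], [4,6], [5,6]
  2-simplices (14): [0,1,4], [0,1,6], [0,2,5], [0,2,6], [0,3,4], [0,3,5], [1,2,3], [1,2,4], [1,3,5], [1,5,6], [2,3,6], [2,4,5], [3,4,6], [4,5,6]

Hence C_0 ≅ Z^7, C_1 ≅ Z^21, C_2 ≅ Z^14.

Boundary ∂_1: C_1 → C_0 sends each edge [p,q] (with p < q) to q − p. For instance
  ∂[1,3] = [3] − [1].
The 7×21 boundary matrix has rank 6 and Smith normal form diag(1,1,1,1,1,1).

Boundary ∂_2: C_2 → C_1 maps a triangle to the signed sum of its edges. For instance
  ∂[4,5,6] = [5,6] − [4,6] + [4,5],
  ∂[1,5,6] = [5,6] − [1,6] + [1,5].
The 21×14 boundary matrix has rank 13 and Smith normal form diag(1,1,1,1,1,1,1,1,1,1,1,1,1).

Reading off H_k = ker ∂_k / im ∂_{k+1}:

  H_0: rank C_0 − rank ∂_1 = 7 − 6 = 1, and the invariant factors of ∂_1 are all 1, so H_0 ≅ Z.
  H_1: rank ker ∂_1 − rank ∂_2 = (21 − 6) − 13 = 2, and the invariant factors of ∂_2 are all 1, so H_1 ≅ Z^2.
  H_2: rank ker ∂_2 − rank ∂_3 = (14 − 13) − 0 = 1, and there is no ∂_3, so H_2 ≅ Z.

H_0 = Z,  H_1 = Z^2,  H_2 = Z.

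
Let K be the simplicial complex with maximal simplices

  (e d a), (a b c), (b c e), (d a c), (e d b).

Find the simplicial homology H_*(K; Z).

We work with the vertex ordering a < b < c < d < e. The simplices of K, each written with vertices in increasing order, are:

  0-simplices (5): a, b, c, d, e
  1-simplices (10): ab, ac, ad, ae, bc, bd, be, cd, ce, de
  2-simplices (5): abc, acd, ade, bce, bde

Hence C_0 ≅ Z^5, C_1 ≅ Z^10, C_2 ≅ Z^5.

Boundary ∂_1: C_1 → C_0 sends each edge [p,q] (with p < q) to q − p.
The resulting 5×10 matrix has rank 4, and its Smith normal form has invariant factors (1,1,1,1).

Boundary ∂_2: C_2 → C_1 acts by ∂[p,q,r] = [q,r] − [p,r] + [p,q]. For instance
  ∂acd = cd − ad + ac,
  ∂abc = bc − ac + ab.
The 10×5 boundary matrix has rank 5 and Smith normal form diag(1,1,1,1,1).

Computing H_k = (kernel of ∂_k) / (image of ∂_{k+1}):

  H_0: rank C_0 − rank ∂_1 = 5 − 4 = 1, and the invariant factors of ∂_1 are all 1, so H_0 ≅ Z.
  H_1: rank ker ∂_1 − rank ∂_2 = (10 − 4) − 5 = 1, and the invariant factors of ∂_2 are all 1, so H_1 ≅ Z.
  H_2: rank ker ∂_2 − rank ∂_3 = (5 − 5) − 0 = 0, and there is no ∂_3, so H_2 ≅ 0.

H_0 ≅ Z,  H_1 ≅ Z,  H_2 = 0.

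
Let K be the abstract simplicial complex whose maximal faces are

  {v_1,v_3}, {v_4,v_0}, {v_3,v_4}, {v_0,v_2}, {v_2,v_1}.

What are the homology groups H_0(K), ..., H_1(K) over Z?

We work with the vertex ordering v_0 < v_1 < v_2 < v_3 < v_4. The simplices of K, each written with vertices in increasing order, are:

  0-simplices (5): [v_0], [v_1], [v_2], [v_3], [v_4]
  1-simplices (5): [v_0,v_2], [v_0,v_4], [v_1,v_2], [v_1,v_3], [v_3,v_4]

giving chain groups C_0 ≅ Z^5, C_1 ≅ Z^5.

∂_1: C_1 → C_0 sends each edge [p,q] (with p < q) to q − p.
This gives a 5×5 integer matrix of rank 4; reducing to Smith normal form yields diagonal entries (1,1,1,1).

Reading off H_k = ker ∂_k / im ∂_{k+1}:

  H_0: rank C_0 − rank ∂_1 = 5 − 4 = 1, and the invariant factors of ∂_1 are all 1, so H_0 ≅ Z.
  H_1: rank ker ∂_1 − rank ∂_2 = (5 − 4) − 0 = 1, and there is no ∂_2, so H_1 ≅ Z.

H_0 ≅ Z,  H_1 ≅ Z.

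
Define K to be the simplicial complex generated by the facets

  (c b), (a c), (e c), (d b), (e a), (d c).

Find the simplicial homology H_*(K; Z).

Take the total order a < b < c < d < e on the vertex set. Then K (dimension 1) consists of the simplices:

  0-simplices (5): a, b, c, d, e
  1-simplices (6): ac, ae, bc, bd, cd, ce

giving chain groups C_0 ≅ Z^5, C_1 ≅ Z^6.

∂_1: C_1 → C_0 sends each edge [p,q] (with p < q) to q − p.
As a 5×6 matrix over Z this has rank 4, with invariant factors (1,1,1,1).

Now H_k = ker ∂_k / im ∂_{k+1}, so:

  H_0: rank C_0 − rank ∂_1 = 5 − 4 = 1, and the invariant factors of ∂_1 are all 1, so H_0 = Z.
  H_1: rank ker ∂_1 − rank ∂_2 = (6 − 4) − 0 = 2, and there is no ∂_2, so H_1 = Z^2.

(K is a triangulation of a wedge of 2 circles.)

H_0 = Z,  H_1 = Z^2.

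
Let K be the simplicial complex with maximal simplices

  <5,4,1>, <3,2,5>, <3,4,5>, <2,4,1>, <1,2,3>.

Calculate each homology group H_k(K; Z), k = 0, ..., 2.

H_0 = Z,  H_1 = Z,  H_2 = 0.

We work with the vertex ordering 1 < 2 < 3 < 4 < 5. The simplices of K, each written with vertices in increasing order, are:

  0-simplices (5): [1], [2], [3], [4], [5]
  1-simplices (10): [1,2], [1,3], [1,4], [1,5], [2,3], [2,4], [2,5], [3,4], [3,5], [4,5]
  2-simplices (5): [1,2,3], [1,2,4], [1,4,5], [2,3,5], [3,4,5]

Hence C_0 ≅ Z^5, C_1 ≅ Z^10, C_2 ≅ Z^5.

∂_1: C_1 → C_0 sends each edge [p,q] (with p < q) to q − p.
The 5×10 boundary matrix has rank 4 and Smith normal form diag(1,1,1,1).

∂_2: C_2 → C_1 sends each 2-simplex [p,q,r] to [q,r] − [p,r] + [p,q]. For instance
  ∂[1,2,4] = [2,4] − [1,4] + [1,2],
  ∂[2,3,5] = [3,5] − [2,5] + [2,3].
This gives a 10×5 integer matrix of rank 5; reducing to Smith normal form yields diagonal entries (1,1,1,1,1).

From H_k ≅ ker(∂_k) / im(∂_{k+1}) we obtain:

  H_0: rank C_0 − rank ∂_1 = 5 − 4 = 1, and the invariant factors of ∂_1 are all 1, so H_0 ≅ Z.
  H_1: rank ker ∂_1 − rank ∂_2 = (10 − 4) − 5 = 1, and the invariant factors of ∂_2 are all 1, so H_1 ≅ Z.
  H_2: rank ker ∂_2 − rank ∂_3 = (5 − 5) − 0 = 0, and there is no ∂_3, so H_2 ≅ 0.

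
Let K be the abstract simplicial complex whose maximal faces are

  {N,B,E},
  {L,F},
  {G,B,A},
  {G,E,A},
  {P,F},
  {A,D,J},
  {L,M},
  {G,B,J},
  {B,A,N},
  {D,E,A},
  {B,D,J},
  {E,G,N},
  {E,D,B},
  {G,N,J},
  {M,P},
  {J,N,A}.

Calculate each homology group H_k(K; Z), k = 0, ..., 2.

H_0 ≅ Z^2,  H_1 ≅ Z ⊕ Z_2,  H_2 = 0.

K has 11 vertices, 22 edges, 12 triangles.
rank ∂_0 = 0, rank ∂_1 = 9 ⇒ b_0 = 11 − 0 − 9 = 2; all invariant factors of ∂_1 are 1 so no torsion. So H_0 = Z^2.
rank ∂_1 = 9, rank ∂_2 = 12 ⇒ b_1 = 22 − 9 − 12 = 1; ∂_2 has invariant factor(s) [2] giving torsion. So H_1 = Z ⊕ Z_2.
rank ∂_2 = 12, rank ∂_3 = 0 ⇒ b_2 = 12 − 12 − 0 = 0. So H_2 = 0.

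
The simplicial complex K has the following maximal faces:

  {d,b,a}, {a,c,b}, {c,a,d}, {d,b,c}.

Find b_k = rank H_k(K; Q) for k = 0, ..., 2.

Fix the vertex order a < b < c < d and write every simplex with vertices in increasing order. Then dim K = 2 and the simplices of K are:

  0-simplices (4): a, b, c, d
  1-simplices (6): ab, ac, ad, bc, bd, cd
  2-simplices (4): abc, abd, acd, bcd

so the chain groups are C_0 ≅ Z^4, C_1 ≅ Z^6, C_2 ≅ Z^4.

Boundary ∂_1: C_1 → C_0 maps an edge to its endpoints' difference, ∂[p,q] = q − p. For instance
  ∂ab = b − a.
This gives a 4×6 integer matrix of rank 3; reducing to Smith normal form yields diagonal entries (1,1,1).

Boundary ∂_2: C_2 → C_1 acts by ∂[p,q,r] = [q,r] − [p,r] + [p,q]. For instance
  ∂abd = bd − ad + ab,
  ∂acd = cd − ad + ac.
As a 6×4 matrix over Z this has rank 3, with invariant factors (1,1,1).

Now H_k = ker ∂_k / im ∂_{k+1}, so:

  H_0: rank C_0 − rank ∂_1 = 4 − 3 = 1, and the invariant factors of ∂_1 are all 1, so H_0 ≅ Z.
  H_1: rank ker ∂_1 − rank ∂_2 = (6 − 3) − 3 = 0, and the invariant factors of ∂_2 are all 1, so H_1 ≅ 0.
  H_2: rank ker ∂_2 − rank ∂_3 = (4 − 3) − 0 = 1, and there is no ∂_3, so H_2 ≅ Z.

As a check, the Euler characteristic is 4 − 6 + 4 = 2, which agrees with 1 − 0 + 1 = 2.

Hence the Betti numbers are b_0 = 1, b_1 = 0, b_2 = 1.

b_0 = 1, b_1 = 0, b_2 = 1.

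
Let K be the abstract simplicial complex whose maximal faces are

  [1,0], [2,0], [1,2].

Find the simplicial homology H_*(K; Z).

Take the total order 0 < 1 < 2 on the vertex set. Then K (dimension 1) consists of the simplices:

  0-simplices (3): [0], [1], [2]
  1-simplices (3): [0,1], [0,2], [1,2]

so the chain groups are C_0 ≅ Z^3, C_1 ≅ Z^3.

Boundary ∂_1: C_1 → C_0 sends each edge [p,q] (with p < q) to q − p.
As a 3×3 matrix over Z this has rank 2, with invariant factors (1,1).

Reading off H_k = ker ∂_k / im ∂_{k+1}:

  H_0: rank C_0 − rank ∂_1 = 3 − 2 = 1, and the invariant factors of ∂_1 are all 1, so H_0 ≅ Z.
  H_1: rank ker ∂_1 − rank ∂_2 = (3 − 2) − 0 = 1, and there is no ∂_2, so H_1 ≅ Z.

As a check, the Euler characteristic is 3 − 3 = 0, which agrees with 1 − 1 = 0.
(K is a triangulation of the circle S^1.)

H_0 = Z,  H_1 = Z.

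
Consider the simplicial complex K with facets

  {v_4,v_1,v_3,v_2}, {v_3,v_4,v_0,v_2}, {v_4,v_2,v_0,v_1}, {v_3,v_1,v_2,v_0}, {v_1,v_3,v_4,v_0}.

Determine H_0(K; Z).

K has 5 vertices, 10 edges, 10 triangles, 5 3-simplices.
rank ∂_0 = 0, rank ∂_1 = 4 ⇒ b_0 = 5 − 0 − 4 = 1; all invariant factors of ∂_1 are 1 so no torsion. So H_0 = Z.

H_0 ≅ Z.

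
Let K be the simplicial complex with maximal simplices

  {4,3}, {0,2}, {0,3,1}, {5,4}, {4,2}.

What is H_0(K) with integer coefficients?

Order the vertices as 0 < 1 < 2 < 3 < 4 < 5. Listing each simplex with vertices in this order, K has dimension 2 with simplices:

  0-simplices (6): [0], [1], [2], [3], [4], [5]
  1-simplices (7): [0,1], [0,2], [0,3], [1,3], [2,4], [3,4], [4,5]
  2-simplices (1): [0,1,3]

so the chain groups are C_0 ≅ Z^6, C_1 ≅ Z^7, C_2 ≅ Z^1.

∂_1: C_1 → C_0 maps an edge to its endpoints' difference, ∂[p,q] = q − p.
As a 6×7 matrix over Z this has rank 5, with invariant factors (1,1,1,1,1).

Boundary ∂_2: C_2 → C_1 maps a triangle to the signed sum of its edges. For instance
  ∂[0,1,3] = [1,3] − [0,3] + [0,1].
As a 7×1 matrix over Z this has rank 1, with invariant factors (1).

Computing H_k = (kernel of ∂_k) / (image of ∂_{k+1}):

  H_0: rank C_0 − rank ∂_1 = 6 − 5 = 1, and the invariant factors of ∂_1 are all 1, so H_0 ≅ Z.

H_0 = Z.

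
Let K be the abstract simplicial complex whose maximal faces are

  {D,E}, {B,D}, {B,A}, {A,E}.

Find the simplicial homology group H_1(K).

H_1 ≅ Z.

K has 4 vertices, 4 edges.
rank ∂_1 = 3, rank ∂_2 = 0 ⇒ b_1 = 4 − 3 − 0 = 1. So H_1 ≅ Z.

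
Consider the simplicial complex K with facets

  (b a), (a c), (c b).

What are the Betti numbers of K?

b_0 = 1, b_1 = 1.

Take the total order a < b < c on the vertex set. Then K (dimension 1) consists of the simplices:

  0-simplices (3): a, b, c
  1-simplices (3): ab, ac, bc

so the chain groups are C_0 ≅ Z^3, C_1 ≅ Z^3.

The boundary map ∂_1: C_1 → C_0 is given by ∂[p,q] = [q] − [p].
As a 3×3 matrix over Z this has rank 2, with invariant factors (1,1).

Computing H_k = (kernel of ∂_k) / (image of ∂_{k+1}):

  H_0: rank C_0 − rank ∂_1 = 3 − 2 = 1, and the invariant factors of ∂_1 are all 1, so H_0 = Z.
  H_1: rank ker ∂_1 − rank ∂_2 = (3 − 2) − 0 = 1, and there is no ∂_2, so H_1 = Z.

As a check, the Euler characteristic is 3 − 3 = 0, which agrees with 1 − 1 = 0.

Hence the Betti numbers are b_0 = 1, b_1 = 1.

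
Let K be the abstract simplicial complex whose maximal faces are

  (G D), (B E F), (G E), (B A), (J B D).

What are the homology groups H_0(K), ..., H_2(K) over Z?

Order the vertices as A < B < D < E < F < G < J. Listing each simplex with vertices in this order, K has dimension 2 with simplices:

  0-simplices (7): A, B, D, E, F, G, J
  1-simplices (9): AB, BD, BE, BF, BJ, DG, DJ, EF, EG
  2-simplices (2): BDJ, BEF

so the chain groups are C_0 ≅ Z^7, C_1 ≅ Z^9, C_2 ≅ Z^2.

Boundary ∂_1: C_1 → C_0 is given by ∂[p,q] = [q] − [p].
This gives a 7×9 integer matrix of rank 6; reducing to Smith normal form yields diagonal entries (1,1,1,1,1,1).

∂_2: C_2 → C_1 sends each 2-simplex [p,q,r] to [q,r] − [p,r] + [p,q]. For instance
  ∂BDJ = DJ − BJ + BD,
  ∂BEF = EF − BF + BE.
This gives a 9×2 integer matrix of rank 2; reducing to Smith normal form yields diagonal entries (1,1).

Now H_k = ker ∂_k / im ∂_{k+1}, so:

  H_0: rank C_0 − rank ∂_1 = 7 − 6 = 1, and the invariant factors of ∂_1 are all 1, so H_0 = Z.
  H_1: rank ker ∂_1 − rank ∂_2 = (9 − 6) − 2 = 1, and the invariant factors of ∂_2 are all 1, so H_1 = Z.
  H_2: rank ker ∂_2 − rank ∂_3 = (2 − 2) − 0 = 0, and there is no ∂_3, so H_2 = 0.

As a check, the Euler characteristic is 7 − 9 + 2 = 0, which agrees with 1 − 1 + 0 = 0.

H_0 = Z,  H_1 = Z,  H_2 = 0.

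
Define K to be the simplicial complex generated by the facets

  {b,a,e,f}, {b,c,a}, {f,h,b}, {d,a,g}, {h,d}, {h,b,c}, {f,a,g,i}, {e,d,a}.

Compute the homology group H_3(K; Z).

We work with the vertex ordering a < b < c < d < e < f < g < h < i. The simplices of K, each written with vertices in increasing order, are:

  0-simplices (9): a, b, c, d, e, f, g, h, i
  1-simplices (20): ab, ac, ad, ae, af, ag, ai, bc, be, bf, bh, ch, de, dg, dh, ef, fg, fh, fi, gi
  2-simplices (13): abc, abe, abf, ade, adg, aef, afg, afi, agi, bch, bef, bfh, fgi
  3-simplices (2): abef, afgi

giving chain groups C_0 ≅ Z^9, C_1 ≅ Z^20, C_2 ≅ Z^13, C_3 ≅ Z^2.

Boundary ∂_1: C_1 → C_0 maps an edge to its endpoints' difference, ∂[p,q] = q − p.
The 9×20 boundary matrix has rank 8 and Smith normal form diag(1,1,1,1,1,1,1,1).

Boundary ∂_2: C_2 → C_1 sends each 2-simplex [p,q,r] to [q,r] − [p,r] + [p,q]. For instance
  ∂fgi = gi − fi + fg,
  ∂bch = ch − bh + bc.
The resulting 20×13 matrix has rank 11, and its Smith normal form has invariant factors (1,1,1,1,1,1,1,1,1,1,1).

The boundary map ∂_3: C_3 → C_2 sends each 3-simplex σ to the alternating sum Σ_i (−1)^i (σ with its i-th vertex removed). For instance
  ∂abef = bef − aef + abf − abe,
  ∂afgi = fgi − agi + afi − afg.
This gives a 13×2 integer matrix of rank 2; reducing to Smith normal form yields diagonal entries (1,1).

Reading off H_k = ker ∂_k / im ∂_{k+1}:

  H_3: rank ker ∂_3 − rank ∂_4 = (2 − 2) − 0 = 0, and there is no ∂_4, so H_3 = 0.

H_3 ≅ 0.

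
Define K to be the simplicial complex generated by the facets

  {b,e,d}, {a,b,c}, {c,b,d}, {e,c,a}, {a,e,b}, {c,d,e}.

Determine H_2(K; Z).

Fix the vertex order a < b < c < d < e and write every simplex with vertices in increasing order. Then dim K = 2 and the simplices of K are:

  0-simplices (5): a, b, c, d, e
  1-simplices (9): ab, ac, ae, bc, bd, be, cd, ce, de
  2-simplices (6): abc, abe, ace, bcd, bde, cde

so the chain groups are C_0 ≅ Z^5, C_1 ≅ Z^9, C_2 ≅ Z^6.

Boundary ∂_1: C_1 → C_0 sends each edge [p,q] (with p < q) to q − p.
This gives a 5×9 integer matrix of rank 4; reducing to Smith normal form yields diagonal entries (1,1,1,1).

The boundary map ∂_2: C_2 → C_1 maps a triangle to the signed sum of its edges. For instance
  ∂cde = de − ce + cd,
  ∂ace = ce − ae + ac.
As a 9×6 matrix over Z this has rank 5, with invariant factors (1,1,1,1,1).

Reading off H_k = ker ∂_k / im ∂_{k+1}:

  H_2: rank ker ∂_2 − rank ∂_3 = (6 − 5) − 0 = 1, and there is no ∂_3, so H_2 ≅ Z.

H_2 ≅ Z.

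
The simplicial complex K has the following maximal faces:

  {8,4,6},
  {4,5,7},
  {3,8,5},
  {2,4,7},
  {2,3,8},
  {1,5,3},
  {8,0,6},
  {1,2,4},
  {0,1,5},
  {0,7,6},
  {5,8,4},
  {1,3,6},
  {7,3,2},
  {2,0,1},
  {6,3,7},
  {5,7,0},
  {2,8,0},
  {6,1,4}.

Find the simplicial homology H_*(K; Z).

H_0 ≅ Z,  H_1 ≅ Z^2,  H_2 ≅ Z.

We work with the vertex ordering 0 < 1 < 2 < 3 < 4 < 5 < 6 < 7 < 8. The simplices of K, each written with vertices in increasing order, are:

  0-simplices (9): [0], [1], [2], [3], [4], [5], [6], [7], [8]
  1-simplices (27): (27 of them)
  2-simplices (18): [0,1,2], [0,1,5], [0,2,8], [0,5,7], [0,6,7], [0,6,8], [1,2,4], [1,3,5], [1,3,6], [1,4,6], [2,3,7], [2,3,8], [2,4,7], [3,5,8], [3,6,7], [4,5,7], [4,5,8], [4,6,8]

so the chain groups are C_0 ≅ Z^9, C_1 ≅ Z^27, C_2 ≅ Z^18.

∂_1: C_1 → C_0 is given by ∂[p,q] = [q] − [p].
The 9×27 boundary matrix has rank 8 and Smith normal form diag(1,1,1,1,1,1,1,1).

Boundary ∂_2: C_2 → C_1 sends each 2-simplex [p,q,r] to [q,r] − [p,r] + [p,q]. For instance
  ∂[4,6,8] = [6,8] − [4,8] + [4,6],
  ∂[0,6,8] = [6,8] − [0,8] + [0,6].
This gives a 27×18 integer matrix of rank 17; reducing to Smith normal form yields diagonal entries (1,1,1,1,1,1,1,1,1,1,1,1,1,1,1,1,1).

From H_k ≅ ker(∂_k) / im(∂_{k+1}) we obtain:

  H_0: rank C_0 − rank ∂_1 = 9 − 8 = 1, and the invariant factors of ∂_1 are all 1, so H_0 = Z.
  H_1: rank ker ∂_1 − rank ∂_2 = (27 − 8) − 17 = 2, and the invariant factors of ∂_2 are all 1, so H_1 = Z^2.
  H_2: rank ker ∂_2 − rank ∂_3 = (18 − 17) − 0 = 1, and there is no ∂_3, so H_2 = Z.

As a check, the Euler characteristic is 9 − 27 + 18 = 0, which agrees with 1 − 2 + 1 = 0.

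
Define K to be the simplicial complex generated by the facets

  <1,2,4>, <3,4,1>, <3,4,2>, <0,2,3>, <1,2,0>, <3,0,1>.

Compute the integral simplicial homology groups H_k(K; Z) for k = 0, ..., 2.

Order the vertices as 0 < 1 < 2 < 3 < 4. Listing each simplex with vertices in this order, K has dimension 2 with simplices:

  0-simplices (5): [0], [1], [2], [3], [4]
  1-simplices (9): [0,1], [0,2], [0,3], [1,2], [1,3], [1,4], [2,3], [2,4], [3,4]
  2-simplices (6): [0,1,2], [0,1,3], [0,2,3], [1,2,4], [1,3,4], [2,3,4]

giving chain groups C_0 ≅ Z^5, C_1 ≅ Z^9, C_2 ≅ Z^6.

The boundary map ∂_1: C_1 → C_0 maps an edge to its endpoints' difference, ∂[p,q] = q − p. For instance
  ∂[1,3] = [3] − [1].
This gives a 5×9 integer matrix of rank 4; reducing to Smith normal form yields diagonal entries (1,1,1,1).

The boundary map ∂_2: C_2 → C_1 maps a triangle to the signed sum of its edges. For instance
  ∂[0,2,3] = [2,3] − [0,3] + [0,2],
  ∂[1,3,4] = [3,4] − [1,4] + [1,3].
As a 9×6 matrix over Z this has rank 5, with invariant factors (1,1,1,1,1).

From H_k ≅ ker(∂_k) / im(∂_{k+1}) we obtain:

  H_0: rank C_0 − rank ∂_1 = 5 − 4 = 1, and the invariant factors of ∂_1 are all 1, so H_0 = Z.
  H_1: rank ker ∂_1 − rank ∂_2 = (9 − 4) − 5 = 0, and the invariant factors of ∂_2 are all 1, so H_1 = 0.
  H_2: rank ker ∂_2 − rank ∂_3 = (6 − 5) − 0 = 1, and there is no ∂_3, so H_2 = Z.

As a check, the Euler characteristic is 5 − 9 + 6 = 2, which agrees with 1 − 0 + 1 = 2.
(K is a triangulation of the 2-sphere S^2.)

H_0 ≅ Z,  H_1 = 0,  H_2 ≅ Z.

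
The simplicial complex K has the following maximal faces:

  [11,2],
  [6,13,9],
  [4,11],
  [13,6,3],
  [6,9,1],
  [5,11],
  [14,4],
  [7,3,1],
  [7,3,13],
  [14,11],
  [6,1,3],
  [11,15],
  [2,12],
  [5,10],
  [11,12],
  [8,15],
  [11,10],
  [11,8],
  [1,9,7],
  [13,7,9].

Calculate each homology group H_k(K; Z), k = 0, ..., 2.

Take the total order 1 < 2 < 3 < 4 < 5 < 6 < 7 < 8 < 9 < 10 < 11 < 12 < 13 < 14 < 15 on the vertex set. Then K (dimension 2) consists of the simplices:

  0-simplices (15): [1], [2], [3], [4], [5], [6], [7], [8], [9], [10], [11], [12], [13], [14], [15]
  1-simplices (24): (24 of them)
  2-simplices (8): [1,3,6], [1,3,7], [1,6,9], [1,7,9], [3,6,13], [3,7,13], [6,9,13], [7,9,13]

Hence C_0 ≅ Z^15, C_1 ≅ Z^24, C_2 ≅ Z^8.

∂_1: C_1 → C_0 sends each edge [p,q] (with p < q) to q − p. For instance
  ∂[2,12] = [12] − [2].
The resulting 15×24 matrix has rank 13, and its Smith normal form has invariant factors (1,1,1,1,1,1,1,1,1,1,1,1,1).

∂_2: C_2 → C_1 acts by ∂[p,q,r] = [q,r] − [p,r] + [p,q]. For instance
  ∂[1,3,6] = [3,6] − [1,6] + [1,3],
  ∂[1,6,9] = [6,9] − [1,9] + [1,6].
The resulting 24×8 matrix has rank 7, and its Smith normal form has invariant factors (1,1,1,1,1,1,1).

Now H_k = ker ∂_k / im ∂_{k+1}, so:

  H_0: rank C_0 − rank ∂_1 = 15 − 13 = 2, and the invariant factors of ∂_1 are all 1, so H_0 ≅ Z^2.
  H_1: rank ker ∂_1 − rank ∂_2 = (24 − 13) − 7 = 4, and the invariant factors of ∂_2 are all 1, so H_1 ≅ Z^4.
  H_2: rank ker ∂_2 − rank ∂_3 = (8 − 7) − 0 = 1, and there is no ∂_3, so H_2 ≅ Z.

As a check, the Euler characteristic is 15 − 24 + 8 = -1, which agrees with 2 − 4 + 1 = -1.

H_0 = Z^2,  H_1 = Z^4,  H_2 = Z.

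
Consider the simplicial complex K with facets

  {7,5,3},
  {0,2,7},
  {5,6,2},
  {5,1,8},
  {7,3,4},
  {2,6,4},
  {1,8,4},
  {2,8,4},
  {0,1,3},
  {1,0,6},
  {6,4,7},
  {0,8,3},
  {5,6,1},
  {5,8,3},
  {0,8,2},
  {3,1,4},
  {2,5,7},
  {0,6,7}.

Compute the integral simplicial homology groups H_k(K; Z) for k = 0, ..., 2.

Take the total order 0 < 1 < 2 < 3 < 4 < 5 < 6 < 7 < 8 on the vertex set. Then K (dimension 2) consists of the simplices:

  0-simplices (9): [0], [1], [2], [3], [4], [5], [6], [7], [8]
  1-simplices (27): (27 of them)
  2-simplices (18): [0,1,3], [0,1,6], [0,2,7], [0,2,8], [0,3,8], [0,6,7], [1,3,4], [1,4,8], [1,5,6], [1,5,8], [2,4,6], [2,4,8], [2,5,6], [2,5,7], [3,4,7], [3,5,7], [3,5,8], [4,6,7]

so the chain groups are C_0 ≅ Z^9, C_1 ≅ Z^27, C_2 ≅ Z^18.

The boundary map ∂_1: C_1 → C_0 maps an edge to its endpoints' difference, ∂[p,q] = q − p. For instance
  ∂[2,5] = [5] − [2].
As a 9×27 matrix over Z this has rank 8, with invariant factors (1,1,1,1,1,1,1,1).

∂_2: C_2 → C_1 acts by ∂[p,q,r] = [q,r] − [p,r] + [p,q]. For instance
  ∂[1,4,8] = [4,8] − [1,8] + [1,4],
  ∂[0,3,8] = [3,8] − [0,8] + [0,3].
The 27×18 boundary matrix has rank 18 and Smith normal form diag(1,1,1,1,1,1,1,1,1,1,1,1,1,1,1,1,1,2).

Reading off H_k = ker ∂_k / im ∂_{k+1}:

  H_0: rank C_0 − rank ∂_1 = 9 − 8 = 1, and the invariant factors of ∂_1 are all 1, so H_0 ≅ Z.
  H_1: rank ker ∂_1 − rank ∂_2 = (27 − 8) − 18 = 1, and ∂_2 has invariant factor 2 > 1, so H_1 ≅ Z ⊕ Z/2.
  H_2: rank ker ∂_2 − rank ∂_3 = (18 − 18) − 0 = 0, and there is no ∂_3, so H_2 ≅ 0.

As a check, the Euler characteristic is 9 − 27 + 18 = 0, which agrees with 1 − 1 + 0 = 0.
(K is a triangulation of the Klein bottle.)

H_0 ≅ Z,  H_1 ≅ Z ⊕ Z/2,  H_2 = 0.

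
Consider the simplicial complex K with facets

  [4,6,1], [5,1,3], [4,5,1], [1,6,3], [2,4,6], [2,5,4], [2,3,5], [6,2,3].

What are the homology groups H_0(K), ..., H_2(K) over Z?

K has 6 vertices, 12 edges, 8 triangles.
rank ∂_0 = 0, rank ∂_1 = 5 ⇒ b_0 = 6 − 0 − 5 = 1; all invariant factors of ∂_1 are 1 so no torsion. So H_0 = Z.
rank ∂_1 = 5, rank ∂_2 = 7 ⇒ b_1 = 12 − 5 − 7 = 0; all invariant factors of ∂_2 are 1 so no torsion. So H_1 = 0.
rank ∂_2 = 7, rank ∂_3 = 0 ⇒ b_2 = 8 − 7 − 0 = 1. So H_2 = Z.

H_0 = Z,  H_1 = 0,  H_2 = Z.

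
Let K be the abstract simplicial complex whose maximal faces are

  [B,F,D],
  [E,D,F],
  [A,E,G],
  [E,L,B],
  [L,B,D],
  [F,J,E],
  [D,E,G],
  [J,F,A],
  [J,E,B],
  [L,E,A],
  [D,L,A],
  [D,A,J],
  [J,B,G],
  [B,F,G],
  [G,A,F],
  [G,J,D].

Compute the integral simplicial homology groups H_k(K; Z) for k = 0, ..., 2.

H_0 = Z,  H_1 = Z^2,  H_2 = Z.

Take the total order A < B < D < E < F < G < J < L on the vertex set. Then K (dimension 2) consists of the simplices:

  0-simplices (8): A, B, D, E, F, G, J, L
  1-simplices (24): AD, AE, AF, AG, AJ, AL, BD, BE, BF, BG, BJ, BL, DE, DF, DG, DJ, DL, EF, EG, EJ, EL, FG, FJ, GJ
  2-simplices (16): ADJ, ADL, AEG, AEL, AFG, AFJ, BDF, BDL, BEJ, BEL, BFG, BGJ, DEF, DEG, DGJ, EFJ

Hence C_0 ≅ Z^8, C_1 ≅ Z^24, C_2 ≅ Z^16.

The boundary map ∂_1: C_1 → C_0 maps an edge to its endpoints' difference, ∂[p,q] = q − p.
The resulting 8×24 matrix has rank 7, and its Smith normal form has invariant factors (1,1,1,1,1,1,1).

The boundary map ∂_2: C_2 → C_1 maps a triangle to the signed sum of its edges. For instance
  ∂AEL = EL − AL + AE,
  ∂BEL = EL − BL + BE.
As a 24×16 matrix over Z this has rank 15, with invariant factors (1,1,1,1,1,1,1,1,1,1,1,1,1,1,1).

Computing H_k = (kernel of ∂_k) / (image of ∂_{k+1}):

  H_0: rank C_0 − rank ∂_1 = 8 − 7 = 1, and the invariant factors of ∂_1 are all 1, so H_0 ≅ Z.
  H_1: rank ker ∂_1 − rank ∂_2 = (24 − 7) − 15 = 2, and the invariant factors of ∂_2 are all 1, so H_1 ≅ Z^2.
  H_2: rank ker ∂_2 − rank ∂_3 = (16 − 15) − 0 = 1, and there is no ∂_3, so H_2 ≅ Z.

(K is a triangulation of the torus T^2.)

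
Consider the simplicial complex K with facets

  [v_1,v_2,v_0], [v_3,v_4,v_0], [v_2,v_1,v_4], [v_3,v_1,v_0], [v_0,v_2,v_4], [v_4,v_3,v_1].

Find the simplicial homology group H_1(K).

H_1 = 0.

Take the total order v_0 < v_1 < v_2 < v_3 < v_4 on the vertex set. Then K (dimension 2) consists of the simplices:

  0-simplices (5): [v_0], [v_1], [v_2], [v_3], [v_4]
  1-simplices (9): [v_0,v_1], [v_0,v_2], [v_0,v_3], [v_0,v_4], [v_1,v_2], [v_1,v_3], [v_1,v_4], [v_2,v_4], [v_3,v_4]
  2-simplices (6): [v_0,v_1,v_2], [v_0,v_1,v_3], [v_0,v_2,v_4], [v_0,v_3,v_4], [v_1,v_2,v_4], [v_1,v_3,v_4]

Hence C_0 ≅ Z^5, C_1 ≅ Z^9, C_2 ≅ Z^6.

∂_1: C_1 → C_0 sends each edge [p,q] (with p < q) to q − p.
The resulting 5×9 matrix has rank 4, and its Smith normal form has invariant factors (1,1,1,1).

Boundary ∂_2: C_2 → C_1 maps a triangle to the signed sum of its edges. For instance
  ∂[v_0,v_2,v_4] = [v_2,v_4] − [v_0,v_4] + [v_0,v_2],
  ∂[v_1,v_2,v_4] = [v_2,v_4] − [v_1,v_4] + [v_1,v_2].
As a 9×6 matrix over Z this has rank 5, with invariant factors (1,1,1,1,1).

Computing H_k = (kernel of ∂_k) / (image of ∂_{k+1}):

  H_1: rank ker ∂_1 − rank ∂_2 = (9 − 4) − 5 = 0, and the invariant factors of ∂_2 are all 1, so H_1 = 0.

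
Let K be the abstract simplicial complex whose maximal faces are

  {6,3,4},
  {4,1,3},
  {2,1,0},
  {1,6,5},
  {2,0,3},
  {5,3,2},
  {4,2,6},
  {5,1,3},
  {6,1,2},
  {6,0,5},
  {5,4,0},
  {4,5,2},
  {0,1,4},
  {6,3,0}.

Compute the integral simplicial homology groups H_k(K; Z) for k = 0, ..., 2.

Take the total order 0 < 1 < 2 < 3 < 4 < 5 < 6 on the vertex set. Then K (dimension 2) consists of the simplices:

  0-simplices (7): [0], [1], [2], [3], [4], [5], [6]
  1-simplices (21): [0,1], [0,2], [0,3], [0,4], [0,5], [0,6], [1,2], [1,3], [1,4], [1,5], [1,6], [2,3], [2,4], [2,5], [2,6], [3,4], [3,5], [3,6], [4,5], [4,6], [5,6]
  2-simplices (14): [0,1,2], [0,1,4], [0,2,3], [0,3,6], [0,4,5], [0,5,6], [1,2,6], [1,3,4], [1,3,5], [1,5,6], [2,3,5], [2,4,5], [2,4,6], [3,4,6]

so the chain groups are C_0 ≅ Z^7, C_1 ≅ Z^21, C_2 ≅ Z^14.

The boundary map ∂_1: C_1 → C_0 is given by ∂[p,q] = [q] − [p]. For instance
  ∂[0,6] = [6] − [0].
As a 7×21 matrix over Z this has rank 6, with invariant factors (1,1,1,1,1,1).

∂_2: C_2 → C_1 acts by ∂[p,q,r] = [q,r] − [p,r] + [p,q]. For instance
  ∂[2,4,6] = [4,6] − [2,6] + [2,4],
  ∂[2,4,5] = [4,5] − [2,5] + [2,4].
This gives a 21×14 integer matrix of rank 13; reducing to Smith normal form yields diagonal entries (1,1,1,1,1,1,1,1,1,1,1,1,1).

Now H_k = ker ∂_k / im ∂_{k+1}, so:

  H_0: rank C_0 − rank ∂_1 = 7 − 6 = 1, and the invariant factors of ∂_1 are all 1, so H_0 ≅ Z.
  H_1: rank ker ∂_1 − rank ∂_2 = (21 − 6) − 13 = 2, and the invariant factors of ∂_2 are all 1, so H_1 ≅ Z^2.
  H_2: rank ker ∂_2 − rank ∂_3 = (14 − 13) − 0 = 1, and there is no ∂_3, so H_2 ≅ Z.

As a check, the Euler characteristic is 7 − 21 + 14 = 0, which agrees with 1 − 2 + 1 = 0.
(K is a triangulation of the torus T^2.)

H_0 ≅ Z,  H_1 ≅ Z^2,  H_2 ≅ Z.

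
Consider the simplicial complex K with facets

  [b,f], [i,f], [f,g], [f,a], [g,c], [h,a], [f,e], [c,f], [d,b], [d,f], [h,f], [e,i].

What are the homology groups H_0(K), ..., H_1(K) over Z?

H_0 = Z,  H_1 = Z^4.

K has 9 vertices, 12 edges.
rank ∂_0 = 0, rank ∂_1 = 8 ⇒ b_0 = 9 − 0 − 8 = 1; all invariant factors of ∂_1 are 1 so no torsion. So H_0 = Z.
rank ∂_1 = 8, rank ∂_2 = 0 ⇒ b_1 = 12 − 8 − 0 = 4. So H_1 = Z^4.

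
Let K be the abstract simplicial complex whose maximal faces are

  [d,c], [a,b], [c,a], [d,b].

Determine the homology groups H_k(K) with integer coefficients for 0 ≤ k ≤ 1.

We work with the vertex ordering a < b < c < d. The simplices of K, each written with vertices in increasing order, are:

  0-simplices (4): a, b, c, d
  1-simplices (4): ab, ac, bd, cd

so the chain groups are C_0 ≅ Z^4, C_1 ≅ Z^4.

The boundary map ∂_1: C_1 → C_0 maps an edge to its endpoints' difference, ∂[p,q] = q − p.
As a 4×4 matrix over Z this has rank 3, with invariant factors (1,1,1).

Computing H_k = (kernel of ∂_k) / (image of ∂_{k+1}):

  H_0: rank C_0 − rank ∂_1 = 4 − 3 = 1, and the invariant factors of ∂_1 are all 1, so H_0 ≅ Z.
  H_1: rank ker ∂_1 − rank ∂_2 = (4 − 3) − 0 = 1, and there is no ∂_2, so H_1 ≅ Z.

(K is a triangulation of the circle S^1.)

H_0 = Z,  H_1 = Z.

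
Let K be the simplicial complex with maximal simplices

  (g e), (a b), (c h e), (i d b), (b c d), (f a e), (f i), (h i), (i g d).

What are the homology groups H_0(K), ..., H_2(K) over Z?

H_0 = Z,  H_1 = Z^4,  H_2 = 0.

We work with the vertex ordering a < b < c < d < e < f < g < h < i. The simplices of K, each written with vertices in increasing order, are:

  0-simplices (9): a, b, c, d, e, f, g, h, i
  1-simplices (17): ab, ae, af, bc, bd, bi, cd, ce, ch, dg, di, ef, eg, eh, fi, gi, hi
  2-simplices (5): aef, bcd, bdi, ceh, dgi

Hence C_0 ≅ Z^9, C_1 ≅ Z^17, C_2 ≅ Z^5.

∂_1: C_1 → C_0 sends each edge [p,q] (with p < q) to q − p. For instance
  ∂fi = i − f.
The resulting 9×17 matrix has rank 8, and its Smith normal form has invariant factors (1,1,1,1,1,1,1,1).

Boundary ∂_2: C_2 → C_1 maps a triangle to the signed sum of its edges. For instance
  ∂bcd = cd − bd + bc,
  ∂dgi = gi − di + dg.
The resulting 17×5 matrix has rank 5, and its Smith normal form has invariant factors (1,1,1,1,1).

Now H_k = ker ∂_k / im ∂_{k+1}, so:

  H_0: rank C_0 − rank ∂_1 = 9 − 8 = 1, and the invariant factors of ∂_1 are all 1, so H_0 ≅ Z.
  H_1: rank ker ∂_1 − rank ∂_2 = (17 − 8) − 5 = 4, and the invariant factors of ∂_2 are all 1, so H_1 ≅ Z^4.
  H_2: rank ker ∂_2 − rank ∂_3 = (5 − 5) − 0 = 0, and there is no ∂_3, so H_2 ≅ 0.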